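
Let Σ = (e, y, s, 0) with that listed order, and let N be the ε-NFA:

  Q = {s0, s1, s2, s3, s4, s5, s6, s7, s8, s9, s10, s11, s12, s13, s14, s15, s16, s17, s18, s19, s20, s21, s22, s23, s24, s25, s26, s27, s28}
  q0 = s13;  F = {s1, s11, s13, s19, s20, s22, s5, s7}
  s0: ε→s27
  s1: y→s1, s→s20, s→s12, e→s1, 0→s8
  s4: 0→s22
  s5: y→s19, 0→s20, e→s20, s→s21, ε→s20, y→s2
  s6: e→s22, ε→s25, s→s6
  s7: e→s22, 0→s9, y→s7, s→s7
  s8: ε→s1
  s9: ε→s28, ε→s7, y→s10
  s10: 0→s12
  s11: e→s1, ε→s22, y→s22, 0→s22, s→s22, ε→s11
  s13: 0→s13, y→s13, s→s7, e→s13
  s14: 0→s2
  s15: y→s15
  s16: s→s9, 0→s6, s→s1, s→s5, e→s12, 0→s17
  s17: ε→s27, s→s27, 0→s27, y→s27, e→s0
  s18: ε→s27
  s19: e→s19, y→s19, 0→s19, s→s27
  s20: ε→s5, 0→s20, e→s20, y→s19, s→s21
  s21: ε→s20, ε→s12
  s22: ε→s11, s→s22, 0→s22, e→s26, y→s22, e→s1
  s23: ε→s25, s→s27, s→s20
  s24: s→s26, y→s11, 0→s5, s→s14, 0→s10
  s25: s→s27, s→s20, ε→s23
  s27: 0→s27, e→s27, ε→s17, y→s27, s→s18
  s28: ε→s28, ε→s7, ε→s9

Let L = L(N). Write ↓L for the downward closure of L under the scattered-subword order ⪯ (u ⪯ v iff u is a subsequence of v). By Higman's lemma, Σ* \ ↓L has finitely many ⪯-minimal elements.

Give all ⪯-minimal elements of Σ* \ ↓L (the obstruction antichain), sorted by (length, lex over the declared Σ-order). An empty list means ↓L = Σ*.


|Q|=29, |F|=8, |δ|=85 (20 ε).
min D↑ (7 st, q0=0, F={6}): 0:e→0,y→0,s→1,0→0 1:e→2,y→1,s→1,0→1 2:e→3,y→2,s→2,0→2 3:e→3,y→3,s→4,0→3 4:e→4,y→5,s→4,0→4 5:e→5,y→5,s→6,0→5 6:e→6,y→6,s→6,0→6 [Hopcroft].
'seesys': N↓-sim [20, 19, 15, 13, 10, 6, 4] end={s0,s17,s18,s27} ∉↓L; 6/6 deletions ∈↓L.
1 minimals (antichain).

A = [seesys].


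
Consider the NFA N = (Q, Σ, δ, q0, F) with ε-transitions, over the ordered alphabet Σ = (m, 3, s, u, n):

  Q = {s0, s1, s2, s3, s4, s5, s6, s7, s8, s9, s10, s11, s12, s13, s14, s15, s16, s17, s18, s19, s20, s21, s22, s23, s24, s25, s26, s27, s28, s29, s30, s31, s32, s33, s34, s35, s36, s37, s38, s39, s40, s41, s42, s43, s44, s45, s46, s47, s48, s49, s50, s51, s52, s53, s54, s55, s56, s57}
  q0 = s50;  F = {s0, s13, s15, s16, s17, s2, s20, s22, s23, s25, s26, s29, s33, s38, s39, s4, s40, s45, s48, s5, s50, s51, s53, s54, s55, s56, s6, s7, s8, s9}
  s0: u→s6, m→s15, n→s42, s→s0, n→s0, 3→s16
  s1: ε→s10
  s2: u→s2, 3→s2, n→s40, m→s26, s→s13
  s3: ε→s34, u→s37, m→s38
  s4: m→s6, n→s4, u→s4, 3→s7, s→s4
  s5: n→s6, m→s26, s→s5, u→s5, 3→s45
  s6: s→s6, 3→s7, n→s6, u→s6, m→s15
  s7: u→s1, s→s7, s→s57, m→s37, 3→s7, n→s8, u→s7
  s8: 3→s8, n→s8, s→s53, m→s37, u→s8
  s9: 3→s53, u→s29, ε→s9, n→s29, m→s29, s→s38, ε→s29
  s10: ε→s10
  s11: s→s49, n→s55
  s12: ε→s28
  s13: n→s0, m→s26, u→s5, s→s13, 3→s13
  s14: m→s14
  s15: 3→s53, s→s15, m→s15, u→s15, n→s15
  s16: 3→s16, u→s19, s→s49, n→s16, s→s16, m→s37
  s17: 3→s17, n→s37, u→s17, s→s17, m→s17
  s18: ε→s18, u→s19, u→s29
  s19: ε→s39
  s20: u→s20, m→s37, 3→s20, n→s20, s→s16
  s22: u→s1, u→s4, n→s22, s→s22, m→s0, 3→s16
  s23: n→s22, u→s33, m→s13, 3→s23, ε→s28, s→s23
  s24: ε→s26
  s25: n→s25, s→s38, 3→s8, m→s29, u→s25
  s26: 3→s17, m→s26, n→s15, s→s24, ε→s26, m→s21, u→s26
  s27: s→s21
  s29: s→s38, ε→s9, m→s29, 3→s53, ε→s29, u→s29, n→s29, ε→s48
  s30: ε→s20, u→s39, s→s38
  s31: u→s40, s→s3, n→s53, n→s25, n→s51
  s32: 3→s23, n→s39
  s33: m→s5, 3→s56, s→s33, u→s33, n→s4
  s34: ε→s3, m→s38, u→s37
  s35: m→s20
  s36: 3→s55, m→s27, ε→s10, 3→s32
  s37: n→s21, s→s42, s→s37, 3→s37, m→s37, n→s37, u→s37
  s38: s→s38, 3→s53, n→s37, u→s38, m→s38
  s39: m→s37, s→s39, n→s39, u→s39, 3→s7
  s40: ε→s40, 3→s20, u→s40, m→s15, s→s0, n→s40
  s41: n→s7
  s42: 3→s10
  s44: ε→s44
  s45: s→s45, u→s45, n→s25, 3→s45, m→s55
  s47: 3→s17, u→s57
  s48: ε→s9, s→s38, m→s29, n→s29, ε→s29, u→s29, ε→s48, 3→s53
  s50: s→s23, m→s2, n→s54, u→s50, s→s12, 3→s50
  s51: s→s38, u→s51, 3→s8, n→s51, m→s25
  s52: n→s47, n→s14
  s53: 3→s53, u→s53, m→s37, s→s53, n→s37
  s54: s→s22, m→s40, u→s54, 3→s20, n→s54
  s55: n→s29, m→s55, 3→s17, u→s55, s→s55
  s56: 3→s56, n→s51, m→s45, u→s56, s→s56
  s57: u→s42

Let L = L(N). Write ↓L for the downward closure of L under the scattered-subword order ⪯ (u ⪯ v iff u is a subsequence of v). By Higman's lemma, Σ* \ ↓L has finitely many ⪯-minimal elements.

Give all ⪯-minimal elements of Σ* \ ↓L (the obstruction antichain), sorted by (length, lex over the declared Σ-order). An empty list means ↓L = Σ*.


min(Σ*\↓L) = [n3m, mm3n, su3nsn].

|Q|=58, |F|=30, |δ|=216 (22 ε).
min D↑ (29 st, q0=0, F={17}): 0:m→1,3→0,s→2,u→0,n→3 1:m→4,3→1,s→5,u→1,n→6 2:m→5,3→2,s→2,u→7,n→8 3:m→6,3→9,s→8,u→3,n→3 4:m→4,3→10,s→4,u→4,n→11 5:m→4,3→5,s→5,u→12,n→13 6:m→11,3→9,s→13,u→6,n→6 7:m→12,3→14,s→7,u→7,n→15 8:m→13,3→16,s→8,u→15,n→8 9:m→17,3→9,s→16,u→9,n→9 10:m→10,3→10,s→10,u→10,n→17 11:m→11,3→18,s→11,u→11,n→11 12:m→4,3→19,s→12,u→12,n→20 13:m→11,3→16,s→13,u→20,n→13 14:m→19,3→14,s→14,u→14,n→21 15:m→20,3→22,s→15,u→15,n→15 16:m→17,3→16,s→16,u→23,n→16 17:m→17,3→17,s→17,u→17,n→17 18:m→17,3→18,s→18,u→18,n→17 19:m→24,3→19,s→19,u→19,n→25 20:m→11,3→22,s→20,u→20,n→20 21:m→25,3→26,s→27,u→21,n→21 22:m→17,3→22,s→22,u→22,n→26 23:m→17,3→22,s→23,u→23,n→23 24:m→24,3→10,s→24,u→24,n→28 25:m→28,3→26,s→27,u→25,n→25 26:m→17,3→26,s→18,u→26,n→26 27:m→27,3→18,s→27,u→27,n→17 28:m→28,3→18,s→27,u→28,n→28.
'n3m': |S_i|=[41, 27, 14, 4] end={s10,s21,s37,s42} rej; 3/3 single-dels accept.
'mm3n': N↓-sim [41, 31, 14, 6, 4] end={s10,s21,s37,s42} ∉↓L; 4/4 del acc.
'su3nsn': |S_i|=[41, 36, 28, 19, 12, 6, 4] end={s10,s21,s37,s42} ∉↓L; 6/6 single-dels accept.
3 words, ⪯-incomp.


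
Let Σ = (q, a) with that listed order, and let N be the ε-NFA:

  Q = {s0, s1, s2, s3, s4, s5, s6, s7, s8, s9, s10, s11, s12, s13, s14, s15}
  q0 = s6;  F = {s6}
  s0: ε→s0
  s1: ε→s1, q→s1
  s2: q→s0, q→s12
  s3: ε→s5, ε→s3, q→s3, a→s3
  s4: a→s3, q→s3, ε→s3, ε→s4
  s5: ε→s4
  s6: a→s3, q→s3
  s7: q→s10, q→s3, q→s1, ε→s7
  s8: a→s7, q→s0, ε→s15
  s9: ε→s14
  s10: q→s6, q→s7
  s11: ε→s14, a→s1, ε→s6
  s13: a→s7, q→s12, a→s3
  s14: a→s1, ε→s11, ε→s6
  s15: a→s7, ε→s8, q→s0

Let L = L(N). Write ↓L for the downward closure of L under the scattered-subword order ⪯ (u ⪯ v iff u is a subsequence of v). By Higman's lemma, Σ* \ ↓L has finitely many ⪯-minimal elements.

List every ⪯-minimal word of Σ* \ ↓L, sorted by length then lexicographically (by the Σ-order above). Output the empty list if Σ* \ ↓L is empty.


|Q|=16, |F|=1, |δ|=38 (15 ε).
min D↑ (2 st, q0=0, F={1}): 0:q→1,a→1 1:q→1,a→1.
'q': |S_i|=[4, 3] end={s3,s4,s5} rej; 1/1 deletions ∈↓L.
'a': run [4, 3] end={s3,s4,s5} rej; 1/1 single-dels accept.
2 obstructions.

A = [q, a].


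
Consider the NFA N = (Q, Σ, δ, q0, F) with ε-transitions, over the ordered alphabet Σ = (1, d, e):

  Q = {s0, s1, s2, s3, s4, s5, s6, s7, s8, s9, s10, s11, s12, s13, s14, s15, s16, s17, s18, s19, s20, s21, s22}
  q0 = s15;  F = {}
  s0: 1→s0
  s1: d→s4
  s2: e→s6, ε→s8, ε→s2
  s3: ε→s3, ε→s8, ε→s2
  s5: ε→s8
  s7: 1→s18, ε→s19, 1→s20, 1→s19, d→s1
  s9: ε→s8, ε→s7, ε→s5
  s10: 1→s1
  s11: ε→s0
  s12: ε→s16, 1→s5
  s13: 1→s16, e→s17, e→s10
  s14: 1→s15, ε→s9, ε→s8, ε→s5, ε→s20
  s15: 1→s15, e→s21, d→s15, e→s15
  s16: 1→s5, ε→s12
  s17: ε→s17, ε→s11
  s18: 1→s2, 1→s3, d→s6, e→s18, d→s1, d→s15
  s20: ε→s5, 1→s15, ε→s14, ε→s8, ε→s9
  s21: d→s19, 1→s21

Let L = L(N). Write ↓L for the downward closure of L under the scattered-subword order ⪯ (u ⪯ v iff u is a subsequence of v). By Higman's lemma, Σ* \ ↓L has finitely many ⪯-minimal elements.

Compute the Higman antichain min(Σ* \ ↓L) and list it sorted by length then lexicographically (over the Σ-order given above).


|Q|=23, |F|=0, |δ|=50 (23 ε).
min D↑ (1 st, q0=0, F={0}): 0:1→0,d→0,e→0 [Hopcroft].
ε ∈ L(D↑) — L = ∅.

min(Σ*\↓L) = [ε].


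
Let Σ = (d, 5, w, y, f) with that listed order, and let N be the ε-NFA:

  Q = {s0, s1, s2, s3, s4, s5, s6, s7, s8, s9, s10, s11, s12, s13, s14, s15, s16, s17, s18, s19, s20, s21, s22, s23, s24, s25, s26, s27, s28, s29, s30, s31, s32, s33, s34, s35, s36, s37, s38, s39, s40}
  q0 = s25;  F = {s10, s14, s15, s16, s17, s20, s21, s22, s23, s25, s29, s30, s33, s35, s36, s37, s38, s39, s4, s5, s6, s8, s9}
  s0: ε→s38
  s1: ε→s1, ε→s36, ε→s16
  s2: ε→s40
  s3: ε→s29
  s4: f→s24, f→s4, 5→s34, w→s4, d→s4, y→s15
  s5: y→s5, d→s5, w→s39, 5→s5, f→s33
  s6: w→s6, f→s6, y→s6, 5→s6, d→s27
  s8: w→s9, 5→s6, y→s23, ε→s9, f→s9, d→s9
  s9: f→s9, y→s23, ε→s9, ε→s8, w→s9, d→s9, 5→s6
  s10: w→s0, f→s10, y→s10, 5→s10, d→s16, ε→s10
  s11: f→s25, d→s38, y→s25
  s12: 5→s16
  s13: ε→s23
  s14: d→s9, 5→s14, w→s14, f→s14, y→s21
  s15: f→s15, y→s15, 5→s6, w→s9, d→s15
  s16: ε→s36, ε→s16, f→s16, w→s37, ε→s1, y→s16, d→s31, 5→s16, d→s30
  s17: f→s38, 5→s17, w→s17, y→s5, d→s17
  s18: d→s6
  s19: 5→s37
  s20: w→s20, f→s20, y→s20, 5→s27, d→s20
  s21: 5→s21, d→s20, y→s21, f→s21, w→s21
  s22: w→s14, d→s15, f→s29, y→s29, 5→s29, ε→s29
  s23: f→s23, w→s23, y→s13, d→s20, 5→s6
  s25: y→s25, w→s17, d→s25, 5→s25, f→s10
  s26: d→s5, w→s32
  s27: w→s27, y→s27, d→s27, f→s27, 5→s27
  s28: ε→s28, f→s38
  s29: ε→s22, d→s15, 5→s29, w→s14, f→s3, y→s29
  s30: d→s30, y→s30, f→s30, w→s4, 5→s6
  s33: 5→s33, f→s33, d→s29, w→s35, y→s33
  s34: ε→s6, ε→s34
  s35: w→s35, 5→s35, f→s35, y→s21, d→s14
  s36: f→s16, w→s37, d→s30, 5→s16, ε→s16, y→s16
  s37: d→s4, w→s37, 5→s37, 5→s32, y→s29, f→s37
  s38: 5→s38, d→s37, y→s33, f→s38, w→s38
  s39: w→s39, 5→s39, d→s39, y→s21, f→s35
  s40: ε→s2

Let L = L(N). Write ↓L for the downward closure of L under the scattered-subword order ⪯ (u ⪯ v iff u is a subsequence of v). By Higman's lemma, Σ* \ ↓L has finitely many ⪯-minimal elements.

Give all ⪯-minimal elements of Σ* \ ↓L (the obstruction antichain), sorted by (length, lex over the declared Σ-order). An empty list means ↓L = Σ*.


min(Σ*\↓L) = [fdd5d, wywyd5].

|Q|=41, |F|=23, |δ|=153 (21 ε).
min D↑ (21 st, q0=0, F={18}): 0:d→0,5→0,w→1,y→0,f→2 1:d→1,5→1,w→1,y→3,f→4 2:d→5,5→2,w→4,y→2,f→2 3:d→3,5→3,w→6,y→3,f→7 4:d→8,5→4,w→4,y→7,f→4 5:d→9,5→5,w→8,y→5,f→5 6:d→6,5→6,w→6,y→10,f→11 7:d→12,5→7,w→11,y→7,f→7 8:d→13,5→8,w→8,y→12,f→8 9:d→9,5→14,w→13,y→9,f→9 10:d→15,5→10,w→10,y→10,f→10 11:d→16,5→11,w→11,y→10,f→11 12:d→17,5→12,w→16,y→12,f→12 13:d→13,5→14,w→13,y→17,f→13 14:d→18,5→14,w→14,y→14,f→14 15:d→15,5→18,w→15,y→15,f→15 16:d→19,5→16,w→16,y→10,f→16 17:d→17,5→14,w→19,y→17,f→17 18:d→18,5→18,w→18,y→18,f→18 19:d→19,5→14,w→19,y→20,f→19 20:d→15,5→14,w→20,y→20,f→20 [Hopcroft].
'fdd5d': run [32, 28, 23, 13, 3, 1] end={s27} rej; 5/5 single-dels accept.
'wywyd5': N↓-sim [32, 25, 17, 11, 6, 2, 1] end={s27} ∉↓L; 6/6 del acc.
2 words, ⪯-incomp.


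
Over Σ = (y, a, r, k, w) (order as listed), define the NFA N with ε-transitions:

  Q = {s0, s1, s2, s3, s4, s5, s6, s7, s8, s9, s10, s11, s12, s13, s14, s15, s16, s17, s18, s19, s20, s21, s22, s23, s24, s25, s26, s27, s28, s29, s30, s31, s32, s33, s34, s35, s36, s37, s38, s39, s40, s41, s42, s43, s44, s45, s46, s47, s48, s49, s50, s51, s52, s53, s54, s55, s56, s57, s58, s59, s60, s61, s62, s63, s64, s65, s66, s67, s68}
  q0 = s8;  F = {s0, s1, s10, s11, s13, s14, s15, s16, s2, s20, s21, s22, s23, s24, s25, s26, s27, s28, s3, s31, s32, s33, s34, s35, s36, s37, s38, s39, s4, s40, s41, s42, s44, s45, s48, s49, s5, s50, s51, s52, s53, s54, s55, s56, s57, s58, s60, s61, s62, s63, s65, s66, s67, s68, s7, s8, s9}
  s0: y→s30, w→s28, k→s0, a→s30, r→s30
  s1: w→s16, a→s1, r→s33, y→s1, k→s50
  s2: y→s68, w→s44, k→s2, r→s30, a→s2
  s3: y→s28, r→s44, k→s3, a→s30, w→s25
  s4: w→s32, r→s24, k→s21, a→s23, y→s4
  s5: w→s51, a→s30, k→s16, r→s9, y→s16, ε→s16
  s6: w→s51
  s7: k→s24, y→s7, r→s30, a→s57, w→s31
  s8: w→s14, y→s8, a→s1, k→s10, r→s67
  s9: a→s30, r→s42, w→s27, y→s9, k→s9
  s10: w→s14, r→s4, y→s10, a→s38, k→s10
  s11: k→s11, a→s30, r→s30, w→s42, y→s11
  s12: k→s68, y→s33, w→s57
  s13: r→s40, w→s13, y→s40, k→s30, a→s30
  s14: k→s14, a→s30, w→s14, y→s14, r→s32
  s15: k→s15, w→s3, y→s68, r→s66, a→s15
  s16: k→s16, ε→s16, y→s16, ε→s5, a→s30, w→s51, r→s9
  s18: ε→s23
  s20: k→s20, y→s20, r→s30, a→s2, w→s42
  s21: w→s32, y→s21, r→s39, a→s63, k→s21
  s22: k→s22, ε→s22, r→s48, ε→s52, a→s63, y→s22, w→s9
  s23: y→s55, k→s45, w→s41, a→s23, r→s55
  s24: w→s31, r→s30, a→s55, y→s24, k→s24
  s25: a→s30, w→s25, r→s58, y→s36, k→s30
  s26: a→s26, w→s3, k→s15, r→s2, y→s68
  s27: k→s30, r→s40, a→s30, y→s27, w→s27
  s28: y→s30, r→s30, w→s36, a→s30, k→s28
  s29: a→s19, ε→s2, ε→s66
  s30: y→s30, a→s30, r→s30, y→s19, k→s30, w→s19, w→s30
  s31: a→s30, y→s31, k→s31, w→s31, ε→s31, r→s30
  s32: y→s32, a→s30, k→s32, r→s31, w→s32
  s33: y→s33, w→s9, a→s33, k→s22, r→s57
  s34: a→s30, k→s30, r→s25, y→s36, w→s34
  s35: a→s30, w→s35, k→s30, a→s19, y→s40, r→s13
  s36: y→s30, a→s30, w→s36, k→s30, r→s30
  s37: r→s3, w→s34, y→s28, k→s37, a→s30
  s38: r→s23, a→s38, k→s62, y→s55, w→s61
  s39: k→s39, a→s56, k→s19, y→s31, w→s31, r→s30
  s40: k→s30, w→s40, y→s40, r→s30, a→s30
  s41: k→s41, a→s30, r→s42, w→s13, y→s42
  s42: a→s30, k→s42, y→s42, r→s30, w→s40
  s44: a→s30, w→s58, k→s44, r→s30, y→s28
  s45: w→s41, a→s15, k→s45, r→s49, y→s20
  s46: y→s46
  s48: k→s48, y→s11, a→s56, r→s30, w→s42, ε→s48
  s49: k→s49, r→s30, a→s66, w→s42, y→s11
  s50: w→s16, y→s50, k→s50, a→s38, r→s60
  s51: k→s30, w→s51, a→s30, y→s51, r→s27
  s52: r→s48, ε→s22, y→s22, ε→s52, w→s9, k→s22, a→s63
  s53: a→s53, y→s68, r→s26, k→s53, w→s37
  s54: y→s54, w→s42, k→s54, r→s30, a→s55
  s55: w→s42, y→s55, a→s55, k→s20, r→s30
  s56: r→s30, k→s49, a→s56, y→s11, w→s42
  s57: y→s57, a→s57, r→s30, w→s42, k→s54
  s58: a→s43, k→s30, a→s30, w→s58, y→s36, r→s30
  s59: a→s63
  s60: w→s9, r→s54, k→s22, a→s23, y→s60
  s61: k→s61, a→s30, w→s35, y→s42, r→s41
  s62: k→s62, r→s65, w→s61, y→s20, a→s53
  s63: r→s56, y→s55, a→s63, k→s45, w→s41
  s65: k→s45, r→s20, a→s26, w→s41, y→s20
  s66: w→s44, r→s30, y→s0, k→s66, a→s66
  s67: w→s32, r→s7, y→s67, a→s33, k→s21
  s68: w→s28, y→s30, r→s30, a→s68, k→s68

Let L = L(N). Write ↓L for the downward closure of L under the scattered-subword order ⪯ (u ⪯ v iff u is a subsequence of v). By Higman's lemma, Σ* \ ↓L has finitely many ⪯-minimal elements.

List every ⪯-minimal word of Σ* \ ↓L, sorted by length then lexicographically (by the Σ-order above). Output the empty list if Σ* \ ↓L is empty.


A = [wa, rrr, awwk, kayr, rkrya, kakayy].

|Q|=69, |F|=57, |δ|=314 (12 ε).
min D↑ (56 st, q0=0, F={13}): 0:y→0,a→1,r→2,k→3,w→4 1:y→1,a→1,r→5,k→6,w→7 2:y→2,a→5,r→8,k→9,w→10 3:y→3,a→11,r→12,k→3,w→4 4:y→4,a→13,r→10,k→4,w→4 5:y→5,a→5,r→14,k→15,w→16 6:y→6,a→11,r→17,k→6,w→7 7:y→7,a→13,r→16,k→7,w→18 8:y→8,a→14,r→13,k→19,w→20 9:y→9,a→21,r→22,k→9,w→10 10:y→10,a→13,r→20,k→10,w→10 11:y→23,a→11,r→24,k→25,w→26 12:y→12,a→24,r→19,k→9,w→10 13:y→13,a→13,r→13,k→13,w→13 14:y→14,a→14,r→13,k→27,w→28 15:y→15,a→21,r→29,k→15,w→16 16:y→16,a→13,r→28,k→16,w→30 17:y→17,a→24,r→27,k→15,w→16 18:y→18,a→13,r→30,k→13,w→18 19:y→19,a→23,r→13,k→19,w→20 20:y→20,a→13,r→13,k→20,w→20 21:y→23,a→21,r→31,k→32,w→33 22:y→20,a→31,r→13,k→22,w→20 23:y→23,a→23,r→13,k→34,w→28 24:y→23,a→24,r→23,k→32,w→33 25:y→34,a→35,r→36,k→25,w→26 26:y→28,a→13,r→33,k→26,w→37 27:y→27,a→23,r→13,k→27,w→28 28:y→28,a→13,r→13,k→28,w→38 29:y→39,a→31,r→13,k→29,w→28 30:y→30,a→13,r→38,k→13,w→30 31:y→39,a→31,r→13,k→40,w→28 32:y→34,a→41,r→40,k→32,w→33 33:y→28,a→13,r→28,k→33,w→42 34:y→34,a→43,r→13,k→34,w→28 35:y→44,a→35,r→45,k→35,w→46 36:y→34,a→45,r→34,k→32,w→33 37:y→38,a→13,r→42,k→13,w→37 38:y→38,a→13,r→13,k→13,w→38 39:y→39,a→13,r→13,k→39,w→28 40:y→39,a→47,r→13,k→40,w→28 41:y→44,a→41,r→47,k→41,w→48 42:y→38,a→13,r→38,k→13,w→42 43:y→44,a→43,r→13,k→43,w→49 44:y→13,a→44,r→13,k→44,w→50 45:y→44,a→45,r→43,k→41,w→48 46:y→50,a→13,r→48,k→46,w→51 47:y→52,a→47,r→13,k→47,w→49 48:y→50,a→13,r→49,k→48,w→53 49:y→50,a→13,r→13,k→49,w→54 50:y→13,a→13,r→13,k→50,w→55 51:y→55,a→13,r→53,k→13,w→51 52:y→13,a→13,r→13,k→52,w→50 53:y→55,a→13,r→54,k→13,w→53 54:y→55,a→13,r→13,k→13,w→54 55:y→13,a→13,r→13,k→13,w→55 [Hopcroft].
'wa': |S_i|=[60, 25, 3] end={s19,s30,s43} ∉↓L; 2/2 del acc.
'rrr': N↓-sim [60, 45, 25, 2] end={s19,s30} ∉↓L; 3/3 del acc.
'awwk': |S_i|=[60, 49, 22, 12, 2] end={s19,s30} — reject; 4/4 single-dels accept.
'kayr': N↓-sim [60, 54, 35, 15, 2] end={s19,s30} ∉↓L; 4/4 single-dels accept.
'rkrya': N↓-sim [60, 45, 36, 17, 9, 2] end={s19,s30} ∉↓L; 5/5 del acc.
'kakayy': N↓-sim [60, 54, 35, 30, 18, 6, 2] end={s19,s30} rej; 6/6 deletions ∈↓L.
6 minimals (antichain).


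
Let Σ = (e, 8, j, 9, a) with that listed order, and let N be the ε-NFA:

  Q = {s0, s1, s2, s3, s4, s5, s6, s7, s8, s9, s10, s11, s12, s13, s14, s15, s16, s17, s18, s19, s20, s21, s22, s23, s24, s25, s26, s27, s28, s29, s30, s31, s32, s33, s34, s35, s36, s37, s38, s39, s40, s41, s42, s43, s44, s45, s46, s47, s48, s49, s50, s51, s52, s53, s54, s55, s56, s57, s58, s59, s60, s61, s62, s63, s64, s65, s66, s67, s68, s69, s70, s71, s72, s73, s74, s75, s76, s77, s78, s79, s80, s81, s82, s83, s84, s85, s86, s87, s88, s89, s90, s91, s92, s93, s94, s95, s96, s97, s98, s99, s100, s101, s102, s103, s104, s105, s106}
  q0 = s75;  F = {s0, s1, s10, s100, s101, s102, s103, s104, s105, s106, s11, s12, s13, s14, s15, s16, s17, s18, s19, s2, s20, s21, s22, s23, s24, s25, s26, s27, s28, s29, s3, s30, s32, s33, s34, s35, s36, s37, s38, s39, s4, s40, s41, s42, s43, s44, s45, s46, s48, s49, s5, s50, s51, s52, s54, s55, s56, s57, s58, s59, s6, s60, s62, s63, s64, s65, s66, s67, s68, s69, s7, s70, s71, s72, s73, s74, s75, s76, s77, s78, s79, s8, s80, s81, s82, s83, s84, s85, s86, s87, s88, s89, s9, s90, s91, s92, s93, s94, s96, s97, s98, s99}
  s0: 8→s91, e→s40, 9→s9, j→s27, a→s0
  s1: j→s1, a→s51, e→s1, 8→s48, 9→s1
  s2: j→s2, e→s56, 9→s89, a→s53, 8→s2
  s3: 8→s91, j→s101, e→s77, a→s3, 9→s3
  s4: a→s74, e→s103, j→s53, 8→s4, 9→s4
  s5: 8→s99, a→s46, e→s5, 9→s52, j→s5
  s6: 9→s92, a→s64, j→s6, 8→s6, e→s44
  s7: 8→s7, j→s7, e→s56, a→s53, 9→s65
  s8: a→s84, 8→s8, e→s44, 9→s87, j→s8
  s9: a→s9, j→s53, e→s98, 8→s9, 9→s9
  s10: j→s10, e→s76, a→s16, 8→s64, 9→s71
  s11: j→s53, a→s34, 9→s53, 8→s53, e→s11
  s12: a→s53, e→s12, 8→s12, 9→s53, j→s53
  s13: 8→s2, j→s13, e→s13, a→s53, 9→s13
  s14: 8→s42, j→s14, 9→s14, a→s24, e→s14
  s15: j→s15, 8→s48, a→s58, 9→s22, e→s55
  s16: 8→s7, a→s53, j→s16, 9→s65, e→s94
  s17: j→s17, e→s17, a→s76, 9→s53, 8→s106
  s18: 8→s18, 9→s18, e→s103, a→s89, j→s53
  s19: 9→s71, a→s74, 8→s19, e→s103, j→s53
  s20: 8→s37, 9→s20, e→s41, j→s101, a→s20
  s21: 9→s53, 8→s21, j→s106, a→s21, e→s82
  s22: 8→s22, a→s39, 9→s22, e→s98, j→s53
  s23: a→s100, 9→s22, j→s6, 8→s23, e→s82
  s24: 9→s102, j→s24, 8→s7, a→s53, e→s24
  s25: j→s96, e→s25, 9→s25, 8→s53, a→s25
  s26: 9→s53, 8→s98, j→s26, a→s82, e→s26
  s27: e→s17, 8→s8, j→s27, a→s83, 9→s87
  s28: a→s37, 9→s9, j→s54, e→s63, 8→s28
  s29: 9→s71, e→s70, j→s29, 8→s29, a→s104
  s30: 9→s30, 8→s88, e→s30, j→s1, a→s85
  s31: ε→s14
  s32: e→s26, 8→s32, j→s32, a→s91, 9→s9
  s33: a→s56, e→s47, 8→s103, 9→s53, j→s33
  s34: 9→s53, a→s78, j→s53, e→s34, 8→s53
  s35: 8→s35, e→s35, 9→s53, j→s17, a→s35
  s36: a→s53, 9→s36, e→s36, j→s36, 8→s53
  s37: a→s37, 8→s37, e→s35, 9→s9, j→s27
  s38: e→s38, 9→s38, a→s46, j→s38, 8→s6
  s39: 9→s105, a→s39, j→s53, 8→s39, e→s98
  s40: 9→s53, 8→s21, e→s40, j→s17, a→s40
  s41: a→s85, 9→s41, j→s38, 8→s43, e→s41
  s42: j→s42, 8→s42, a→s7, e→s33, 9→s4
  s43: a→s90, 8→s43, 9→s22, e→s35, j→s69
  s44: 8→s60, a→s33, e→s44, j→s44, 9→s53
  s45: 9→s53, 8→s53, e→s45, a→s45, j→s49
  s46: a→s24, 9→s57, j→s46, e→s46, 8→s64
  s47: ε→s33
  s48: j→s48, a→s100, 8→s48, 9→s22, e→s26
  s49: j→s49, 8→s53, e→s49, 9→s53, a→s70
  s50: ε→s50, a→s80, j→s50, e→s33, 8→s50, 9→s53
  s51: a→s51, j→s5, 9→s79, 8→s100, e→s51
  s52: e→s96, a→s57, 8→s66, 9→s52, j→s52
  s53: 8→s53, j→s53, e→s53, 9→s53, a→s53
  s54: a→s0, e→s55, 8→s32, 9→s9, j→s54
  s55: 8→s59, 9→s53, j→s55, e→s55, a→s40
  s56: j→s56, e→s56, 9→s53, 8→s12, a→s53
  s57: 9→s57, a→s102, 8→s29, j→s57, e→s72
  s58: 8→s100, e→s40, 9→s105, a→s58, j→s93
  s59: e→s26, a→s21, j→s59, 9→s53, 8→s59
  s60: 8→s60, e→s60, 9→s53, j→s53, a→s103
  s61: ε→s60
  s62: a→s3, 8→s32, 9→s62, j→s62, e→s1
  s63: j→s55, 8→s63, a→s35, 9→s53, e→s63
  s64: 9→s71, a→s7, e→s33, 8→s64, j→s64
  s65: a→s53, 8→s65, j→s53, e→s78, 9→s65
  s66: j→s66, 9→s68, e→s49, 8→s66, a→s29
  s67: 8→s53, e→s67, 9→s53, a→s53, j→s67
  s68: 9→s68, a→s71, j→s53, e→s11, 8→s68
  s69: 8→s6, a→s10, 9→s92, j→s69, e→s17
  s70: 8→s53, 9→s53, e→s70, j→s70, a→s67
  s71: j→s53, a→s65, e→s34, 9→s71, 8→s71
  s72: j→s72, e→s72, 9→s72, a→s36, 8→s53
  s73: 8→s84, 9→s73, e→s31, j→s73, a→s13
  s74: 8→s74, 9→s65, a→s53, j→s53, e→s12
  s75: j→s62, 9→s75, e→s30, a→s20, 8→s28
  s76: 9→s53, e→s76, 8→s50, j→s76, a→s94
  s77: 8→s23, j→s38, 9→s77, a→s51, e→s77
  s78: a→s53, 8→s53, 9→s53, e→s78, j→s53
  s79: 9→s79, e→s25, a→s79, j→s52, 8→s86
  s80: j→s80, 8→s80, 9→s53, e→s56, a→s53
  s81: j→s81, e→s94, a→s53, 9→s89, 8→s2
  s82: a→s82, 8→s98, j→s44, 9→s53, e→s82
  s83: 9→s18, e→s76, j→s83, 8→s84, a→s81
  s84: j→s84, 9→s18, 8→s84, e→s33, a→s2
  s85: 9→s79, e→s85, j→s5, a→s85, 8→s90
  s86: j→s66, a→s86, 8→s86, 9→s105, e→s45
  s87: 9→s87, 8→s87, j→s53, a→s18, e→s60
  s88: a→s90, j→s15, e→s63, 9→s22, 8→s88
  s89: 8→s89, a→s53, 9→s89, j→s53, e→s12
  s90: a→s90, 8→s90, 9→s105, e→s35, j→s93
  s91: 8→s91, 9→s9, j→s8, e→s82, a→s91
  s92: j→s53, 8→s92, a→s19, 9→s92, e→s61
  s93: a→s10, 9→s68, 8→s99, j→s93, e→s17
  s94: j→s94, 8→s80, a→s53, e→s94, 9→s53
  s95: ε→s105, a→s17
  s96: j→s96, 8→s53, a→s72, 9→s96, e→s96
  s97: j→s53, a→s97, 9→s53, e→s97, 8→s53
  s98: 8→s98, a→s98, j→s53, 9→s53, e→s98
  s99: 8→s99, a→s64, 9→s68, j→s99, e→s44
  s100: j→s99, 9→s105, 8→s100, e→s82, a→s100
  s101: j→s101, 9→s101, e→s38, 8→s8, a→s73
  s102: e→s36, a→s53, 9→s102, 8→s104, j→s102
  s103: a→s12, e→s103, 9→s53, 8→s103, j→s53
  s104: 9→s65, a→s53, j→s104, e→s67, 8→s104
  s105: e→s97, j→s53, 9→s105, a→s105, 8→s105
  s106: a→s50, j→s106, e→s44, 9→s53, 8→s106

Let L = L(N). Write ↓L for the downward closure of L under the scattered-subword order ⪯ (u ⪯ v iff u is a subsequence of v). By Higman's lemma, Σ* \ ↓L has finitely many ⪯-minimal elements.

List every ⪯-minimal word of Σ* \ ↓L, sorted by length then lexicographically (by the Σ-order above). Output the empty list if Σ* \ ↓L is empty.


Antichain: [8e9, 89j, ea9e8, j8e8j, ajaaa].

|Q|=107, |F|=102, |δ|=521 (5 ε).
min D↑ (103 st, q0=0, F={24}): 0:e→1,8→2,j→3,9→0,a→4 1:e→1,8→5,j→6,9→1,a→7 2:e→8,8→2,j→9,9→10,a→11 3:e→6,8→12,j→3,9→3,a→13 4:e→14,8→11,j→15,9→4,a→4 5:e→8,8→5,j→16,9→17,a→18 6:e→6,8→19,j→6,9→6,a→20 7:e→7,8→18,j→21,9→22,a→7 8:e→8,8→8,j→23,9→24,a→25 9:e→23,8→12,j→9,9→10,a→26 10:e→27,8→10,j→24,9→10,a→10 11:e→25,8→11,j→28,9→10,a→11 12:e→29,8→12,j→12,9→10,a→30 13:e→31,8→30,j→15,9→13,a→13 14:e→14,8→32,j→33,9→14,a→7 15:e→33,8→34,j→15,9→15,a→35 16:e→23,8→19,j→16,9→17,a→36 17:e→27,8→17,j→24,9→17,a→37 18:e→25,8→18,j→38,9→39,a→18 19:e→29,8→19,j→19,9→17,a→40 20:e→20,8→40,j→21,9→22,a→20 21:e→21,8→41,j→21,9→42,a→43 22:e→44,8→45,j→42,9→22,a→22 23:e→23,8→46,j→23,9→24,a→47 24:e→24,8→24,j→24,9→24,a→24 25:e→25,8→25,j→48,9→24,a→25 26:e→47,8→30,j→28,9→10,a→26 27:e→27,8→27,j→24,9→24,a→27 28:e→48,8→34,j→28,9→49,a→50 29:e→29,8→27,j→29,9→24,a→51 30:e→51,8→30,j→34,9→10,a→30 31:e→31,8→52,j→33,9→31,a→20 32:e→25,8→32,j→53,9→17,a→18 33:e→33,8→54,j→33,9→33,a→43 34:e→55,8→34,j→34,9→49,a→56 35:e→57,8→56,j→35,9→35,a→58 36:e→47,8→40,j→38,9→39,a→36 37:e→27,8→37,j→24,9→39,a→37 38:e→48,8→41,j→38,9→59,a→60 39:e→61,8→39,j→24,9→39,a→39 40:e→51,8→40,j→41,9→39,a→40 41:e→55,8→41,j→41,9→59,a→62 42:e→63,8→64,j→42,9→42,a→65 43:e→43,8→62,j→43,9→65,a→66 44:e→44,8→24,j→63,9→44,a→44 45:e→67,8→45,j→64,9→39,a→45 46:e→29,8→46,j→46,9→24,a→68 47:e→47,8→68,j→48,9→24,a→47 48:e→48,8→69,j→48,9→24,a→70 49:e→71,8→49,j→24,9→49,a→72 50:e→70,8→56,j→50,9→72,a→73 51:e→51,8→27,j→55,9→24,a→51 52:e→51,8→52,j→54,9→17,a→40 53:e→48,8→54,j→53,9→74,a→60 54:e→55,8→54,j→54,9→74,a→62 55:e→55,8→71,j→55,9→24,a→75 56:e→75,8→56,j→56,9→72,a→76 57:e→57,8→77,j→57,9→57,a→66 58:e→58,8→76,j→58,9→58,a→24 59:e→78,8→59,j→24,9→59,a→79 60:e→70,8→62,j→60,9→79,a→80 61:e→61,8→24,j→24,9→24,a→61 62:e→75,8→62,j→62,9→79,a→81 63:e→63,8→24,j→63,9→63,a→82 64:e→83,8→64,j→64,9→59,a→84 65:e→82,8→84,j→65,9→65,a→85 66:e→66,8→81,j→66,9→85,a→24 67:e→67,8→24,j→83,9→24,a→67 68:e→51,8→68,j→69,9→24,a→68 69:e→55,8→69,j→69,9→24,a→86 70:e→70,8→86,j→70,9→24,a→87 71:e→71,8→71,j→24,9→24,a→88 72:e→88,8→72,j→24,9→72,a→89 73:e→87,8→76,j→73,9→89,a→24 74:e→71,8→74,j→24,9→74,a→90 75:e→75,8→88,j→75,9→24,a→91 76:e→91,8→76,j→76,9→89,a→24 77:e→75,8→77,j→77,9→92,a→81 78:e→78,8→24,j→24,9→24,a→93 79:e→93,8→79,j→24,9→79,a→94 80:e→87,8→81,j→80,9→94,a→24 81:e→91,8→81,j→81,9→94,a→24 82:e→82,8→24,j→82,9→82,a→95 83:e→83,8→24,j→83,9→24,a→96 84:e→96,8→84,j→84,9→79,a→97 85:e→95,8→97,j→85,9→85,a→24 86:e→75,8→86,j→86,9→24,a→98 87:e→87,8→98,j→87,9→24,a→24 88:e→88,8→88,j→24,9→24,a→99 89:e→99,8→89,j→24,9→89,a→24 90:e→88,8→90,j→24,9→79,a→100 91:e→91,8→99,j→91,9→24,a→24 92:e→88,8→92,j→24,9→92,a→100 93:e→93,8→24,j→24,9→24,a→101 94:e→101,8→94,j→24,9→94,a→24 95:e→95,8→24,j→95,9→95,a→24 96:e→96,8→24,j→96,9→24,a→102 97:e→102,8→97,j→97,9→94,a→24 98:e→91,8→98,j→98,9→24,a→24 99:e→99,8→99,j→24,9→24,a→24 100:e→99,8→100,j→24,9→94,a→24 101:e→101,8→24,j→24,9→24,a→24 102:e→102,8→24,j→102,9→24,a→24.
'8e9': N↓-sim [106, 79, 32, 1] end={s53} — reject; 3/3 del acc.
'89j': |S_i|=[106, 79, 24, 1] end={s53} rej; 3/3 single-dels accept.
'ea9e8': run [106, 86, 60, 25, 13, 1] end={s53} — reject; 5/5 deletions ∈↓L.
'j8e8j': N↓-sim [106, 94, 56, 20, 5, 1] end={s53} — reject; 5/5 del acc.
'ajaaa': run [106, 92, 64, 42, 19, 1] end={s53} rej; 5/5 deletions ∈↓L.
5 words, ⪯-incomp.


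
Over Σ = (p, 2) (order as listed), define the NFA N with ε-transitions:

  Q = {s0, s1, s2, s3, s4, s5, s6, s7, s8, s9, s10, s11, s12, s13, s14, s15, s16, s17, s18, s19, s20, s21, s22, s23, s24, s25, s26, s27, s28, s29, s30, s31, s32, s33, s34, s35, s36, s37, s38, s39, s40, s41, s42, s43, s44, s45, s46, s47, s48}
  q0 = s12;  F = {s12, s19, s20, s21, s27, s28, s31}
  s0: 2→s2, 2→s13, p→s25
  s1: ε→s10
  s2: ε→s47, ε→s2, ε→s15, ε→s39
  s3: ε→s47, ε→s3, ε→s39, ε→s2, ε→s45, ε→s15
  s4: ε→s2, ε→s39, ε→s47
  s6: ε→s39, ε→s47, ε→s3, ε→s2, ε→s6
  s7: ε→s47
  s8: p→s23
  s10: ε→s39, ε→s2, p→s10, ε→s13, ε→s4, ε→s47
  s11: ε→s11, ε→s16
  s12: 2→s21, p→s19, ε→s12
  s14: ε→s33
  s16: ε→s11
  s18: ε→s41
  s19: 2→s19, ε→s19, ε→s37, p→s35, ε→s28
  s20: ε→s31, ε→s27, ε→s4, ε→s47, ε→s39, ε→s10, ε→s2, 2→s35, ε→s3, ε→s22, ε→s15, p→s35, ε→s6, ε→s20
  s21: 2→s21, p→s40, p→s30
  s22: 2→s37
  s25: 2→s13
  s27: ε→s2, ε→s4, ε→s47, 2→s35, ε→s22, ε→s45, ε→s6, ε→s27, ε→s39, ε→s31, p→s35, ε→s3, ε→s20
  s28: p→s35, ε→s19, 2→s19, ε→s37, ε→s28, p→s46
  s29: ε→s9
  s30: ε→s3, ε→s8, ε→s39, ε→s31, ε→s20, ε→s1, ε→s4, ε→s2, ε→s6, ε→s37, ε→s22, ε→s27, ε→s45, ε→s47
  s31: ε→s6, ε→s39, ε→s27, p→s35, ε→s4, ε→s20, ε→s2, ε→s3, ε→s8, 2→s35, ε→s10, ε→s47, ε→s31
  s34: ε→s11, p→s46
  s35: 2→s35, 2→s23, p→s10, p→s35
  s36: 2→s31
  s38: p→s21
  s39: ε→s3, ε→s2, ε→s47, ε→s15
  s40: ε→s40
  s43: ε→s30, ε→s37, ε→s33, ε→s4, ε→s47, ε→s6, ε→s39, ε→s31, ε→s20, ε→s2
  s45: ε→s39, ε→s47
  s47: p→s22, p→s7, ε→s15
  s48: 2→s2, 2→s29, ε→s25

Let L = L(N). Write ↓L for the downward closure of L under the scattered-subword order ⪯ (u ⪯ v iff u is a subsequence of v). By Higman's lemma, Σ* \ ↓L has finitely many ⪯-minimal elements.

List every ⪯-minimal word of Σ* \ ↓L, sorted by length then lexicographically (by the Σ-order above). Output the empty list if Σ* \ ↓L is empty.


min(Σ*\↓L) = [pp, 2p2].

|Q|=49, |F|=7, |δ|=140 (106 ε).
min D↑ (5 st, q0=0, F={3}): 0:p→1,2→2 1:p→3,2→1 2:p→4,2→2 3:p→3,2→3 4:p→3,2→3.
'pp': |S_i|=[27, 25, 15] end={s10,s13,s15,s2,s22,s23,s3,s35,s37,s39,s4,s45,…} ∉↓L; 2/2 del acc.
'2p2': |S_i|=[27, 26, 23, 14] end={s10,s13,s15,s2,s22,s23,s3,s35,s37,s39,s4,s45,…} rej; 3/3 deletions ∈↓L.
2 obstructions.


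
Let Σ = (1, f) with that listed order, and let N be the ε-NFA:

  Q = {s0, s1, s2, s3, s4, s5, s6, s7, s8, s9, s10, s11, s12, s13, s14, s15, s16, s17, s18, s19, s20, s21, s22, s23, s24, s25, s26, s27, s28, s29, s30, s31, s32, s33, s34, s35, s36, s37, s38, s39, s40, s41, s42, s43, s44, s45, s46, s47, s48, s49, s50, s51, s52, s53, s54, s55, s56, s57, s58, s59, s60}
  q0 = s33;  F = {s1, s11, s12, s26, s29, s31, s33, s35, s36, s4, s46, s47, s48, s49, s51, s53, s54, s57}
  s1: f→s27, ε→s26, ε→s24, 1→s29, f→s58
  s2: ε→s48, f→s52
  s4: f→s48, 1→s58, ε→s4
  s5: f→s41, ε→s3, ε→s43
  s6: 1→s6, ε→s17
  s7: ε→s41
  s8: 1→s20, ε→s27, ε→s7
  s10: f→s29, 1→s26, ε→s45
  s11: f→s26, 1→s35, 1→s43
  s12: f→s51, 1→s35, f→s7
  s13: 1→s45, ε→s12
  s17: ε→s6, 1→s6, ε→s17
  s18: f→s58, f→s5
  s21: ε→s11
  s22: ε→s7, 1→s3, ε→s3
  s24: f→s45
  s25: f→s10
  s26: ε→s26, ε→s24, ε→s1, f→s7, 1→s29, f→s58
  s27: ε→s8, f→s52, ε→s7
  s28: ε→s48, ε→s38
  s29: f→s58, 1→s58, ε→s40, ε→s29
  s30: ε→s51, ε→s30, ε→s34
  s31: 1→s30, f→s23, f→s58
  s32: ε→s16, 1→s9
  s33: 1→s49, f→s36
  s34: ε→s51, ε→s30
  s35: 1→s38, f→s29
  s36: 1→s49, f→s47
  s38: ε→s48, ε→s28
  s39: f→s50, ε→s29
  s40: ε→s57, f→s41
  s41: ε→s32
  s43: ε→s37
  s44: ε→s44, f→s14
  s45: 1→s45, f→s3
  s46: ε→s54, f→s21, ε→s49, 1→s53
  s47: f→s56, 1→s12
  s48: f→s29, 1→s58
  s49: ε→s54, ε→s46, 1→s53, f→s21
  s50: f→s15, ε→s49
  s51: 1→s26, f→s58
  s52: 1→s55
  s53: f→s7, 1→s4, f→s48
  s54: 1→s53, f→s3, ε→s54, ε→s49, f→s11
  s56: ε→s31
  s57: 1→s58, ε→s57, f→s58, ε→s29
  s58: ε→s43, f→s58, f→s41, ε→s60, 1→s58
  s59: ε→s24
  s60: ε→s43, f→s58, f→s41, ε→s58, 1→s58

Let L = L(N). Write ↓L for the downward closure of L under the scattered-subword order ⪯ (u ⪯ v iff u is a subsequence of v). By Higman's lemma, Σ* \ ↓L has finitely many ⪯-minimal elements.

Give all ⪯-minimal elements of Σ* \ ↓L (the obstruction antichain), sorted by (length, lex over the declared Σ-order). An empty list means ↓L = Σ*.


min(Σ*\↓L) = [1111, 11f1, 1fff, ffff, 1ff11].

|Q|=61, |F|=18, |δ|=125 (54 ε).
min D↑ (15 st, q0=0, F={12}): 0:1→1,f→2 1:1→3,f→4 2:1→1,f→5 3:1→6,f→7 4:1→8,f→9 5:1→10,f→11 6:1→12,f→7 7:1→12,f→13 8:1→7,f→13 9:1→13,f→12 10:1→8,f→14 11:1→14,f→12 12:1→12,f→12 13:1→12,f→12 14:1→9,f→12 [Hopcroft].
'1111': run [43, 37, 28, 19, 10] end={s16,s3,s32,s37,s41,s43,s45,s58,s60,s9} — reject; 4/4 del acc.
'11f1': |S_i|=[43, 37, 28, 20, 12] end={s16,s20,s3,s32,s37,s41,s43,s45,s55,s58,s60,s9} ∉↓L; 4/4 single-dels accept.
'1fff': run [43, 37, 29, 22, 16] end={s16,s20,s27,s3,s32,s37,s41,s43,s45,s52,s55,s58,…} ∉↓L; 4/4 single-dels accept.
'ffff': N↓-sim [43, 42, 36, 28, 17] end={s16,s20,s23,s27,s3,s32,s37,s41,s43,s45,s52,s55,…} — reject; 4/4 del acc.
'1ff11': N↓-sim [43, 37, 29, 22, 15, 10] end={s16,s3,s32,s37,s41,s43,s45,s58,s60,s9} — reject; 5/5 deletions ∈↓L.
5 obstructions.


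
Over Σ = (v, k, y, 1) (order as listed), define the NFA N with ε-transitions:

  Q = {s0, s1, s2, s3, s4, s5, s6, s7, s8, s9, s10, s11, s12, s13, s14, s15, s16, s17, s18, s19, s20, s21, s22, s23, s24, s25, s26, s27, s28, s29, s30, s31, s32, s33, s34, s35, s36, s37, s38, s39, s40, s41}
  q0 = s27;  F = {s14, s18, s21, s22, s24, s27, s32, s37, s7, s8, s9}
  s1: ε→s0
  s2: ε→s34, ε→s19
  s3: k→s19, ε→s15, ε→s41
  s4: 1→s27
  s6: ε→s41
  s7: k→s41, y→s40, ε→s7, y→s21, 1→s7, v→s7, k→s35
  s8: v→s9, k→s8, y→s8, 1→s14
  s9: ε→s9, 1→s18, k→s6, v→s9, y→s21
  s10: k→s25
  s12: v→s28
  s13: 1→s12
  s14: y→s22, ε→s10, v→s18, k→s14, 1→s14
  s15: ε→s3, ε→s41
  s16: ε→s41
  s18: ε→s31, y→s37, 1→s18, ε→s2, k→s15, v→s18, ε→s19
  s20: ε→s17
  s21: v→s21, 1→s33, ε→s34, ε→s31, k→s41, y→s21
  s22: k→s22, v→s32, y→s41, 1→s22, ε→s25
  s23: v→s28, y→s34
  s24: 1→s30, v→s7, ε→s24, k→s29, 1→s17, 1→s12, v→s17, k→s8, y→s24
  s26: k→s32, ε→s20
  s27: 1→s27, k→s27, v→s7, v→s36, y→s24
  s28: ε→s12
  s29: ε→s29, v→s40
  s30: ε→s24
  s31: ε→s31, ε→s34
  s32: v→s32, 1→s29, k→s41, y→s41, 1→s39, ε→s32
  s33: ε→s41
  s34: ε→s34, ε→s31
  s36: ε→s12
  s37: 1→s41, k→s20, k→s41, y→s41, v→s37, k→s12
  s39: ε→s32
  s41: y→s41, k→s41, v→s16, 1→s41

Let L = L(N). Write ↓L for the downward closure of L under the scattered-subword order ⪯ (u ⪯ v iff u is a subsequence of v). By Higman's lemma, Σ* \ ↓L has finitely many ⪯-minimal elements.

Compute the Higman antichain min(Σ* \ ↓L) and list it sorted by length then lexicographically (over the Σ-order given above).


|Q|=42, |F|=11, |δ|=99 (32 ε).
min D↑ (12 st, q0=0, F={3}): 0:v→1,k→0,y→2,1→0 1:v→1,k→3,y→4,1→1 2:v→1,k→5,y→2,1→2 3:v→3,k→3,y→3,1→3 4:v→4,k→3,y→4,1→3 5:v→6,k→5,y→5,1→7 6:v→6,k→3,y→4,1→8 7:v→8,k→7,y→9,1→7 8:v→8,k→3,y→10,1→8 9:v→11,k→9,y→3,1→9 10:v→10,k→3,y→3,1→3 11:v→11,k→3,y→3,1→11.
'vk': |S_i|=[33, 25, 11] end={s12,s15,s16,s17,s19,s20,s28,s3,s35,s41,s6} — reject; 2/2 del acc.
'vy1': N↓-sim [33, 25, 12, 3] end={s16,s33,s41} ∉↓L; 3/3 deletions ∈↓L.
'yk1yy': run [33, 31, 28, 23, 13, 2] end={s16,s41} rej; 5/5 deletions ∈↓L.
3 obstructions.

min(Σ*\↓L) = [vk, vy1, yk1yy].


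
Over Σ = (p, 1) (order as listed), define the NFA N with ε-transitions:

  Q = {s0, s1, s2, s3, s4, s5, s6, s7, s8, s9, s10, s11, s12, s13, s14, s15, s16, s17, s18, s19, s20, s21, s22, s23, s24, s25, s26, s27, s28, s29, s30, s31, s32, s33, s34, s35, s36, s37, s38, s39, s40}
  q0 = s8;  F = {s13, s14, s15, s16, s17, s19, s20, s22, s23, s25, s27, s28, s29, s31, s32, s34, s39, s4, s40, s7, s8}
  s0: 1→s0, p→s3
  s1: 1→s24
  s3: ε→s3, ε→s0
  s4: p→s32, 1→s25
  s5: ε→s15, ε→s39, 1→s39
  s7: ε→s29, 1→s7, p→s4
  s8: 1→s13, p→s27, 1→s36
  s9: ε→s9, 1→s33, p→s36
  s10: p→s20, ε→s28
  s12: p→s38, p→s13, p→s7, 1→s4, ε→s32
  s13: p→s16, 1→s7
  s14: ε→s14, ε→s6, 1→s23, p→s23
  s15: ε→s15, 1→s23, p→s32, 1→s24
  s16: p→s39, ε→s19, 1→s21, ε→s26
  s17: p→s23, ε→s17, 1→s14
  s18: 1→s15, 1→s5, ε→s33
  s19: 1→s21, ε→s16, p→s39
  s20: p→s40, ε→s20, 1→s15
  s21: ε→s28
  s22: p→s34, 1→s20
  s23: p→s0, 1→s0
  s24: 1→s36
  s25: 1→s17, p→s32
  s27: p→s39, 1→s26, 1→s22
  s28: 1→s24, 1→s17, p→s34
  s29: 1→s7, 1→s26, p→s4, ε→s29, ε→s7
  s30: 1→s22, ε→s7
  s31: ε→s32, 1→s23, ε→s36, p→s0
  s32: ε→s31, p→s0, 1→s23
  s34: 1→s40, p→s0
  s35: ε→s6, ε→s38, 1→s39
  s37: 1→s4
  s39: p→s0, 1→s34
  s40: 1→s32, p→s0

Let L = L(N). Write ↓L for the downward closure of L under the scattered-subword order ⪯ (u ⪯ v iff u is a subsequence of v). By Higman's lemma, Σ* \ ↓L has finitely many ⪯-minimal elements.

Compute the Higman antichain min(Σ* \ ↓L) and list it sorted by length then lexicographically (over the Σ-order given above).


A = [ppp, p1111p, p11111, 1p11p1, 11pp11].

|Q|=41, |F|=21, |δ|=90 (26 ε).
min D↑ (19 st, q0=0, F={7}): 0:p→1,1→2 1:p→3,1→4 2:p→5,1→6 3:p→7,1→8 4:p→8,1→9 5:p→3,1→10 6:p→11,1→6 7:p→7,1→7 8:p→7,1→12 9:p→12,1→13 10:p→8,1→14 11:p→15,1→16 12:p→7,1→15 13:p→15,1→17 14:p→17,1→18 15:p→7,1→17 16:p→15,1→14 17:p→7,1→7 18:p→17,1→17 [Hopcroft].
'ppp': run [28, 24, 9, 2] end={s0,s3} rej; 3/3 single-dels accept.
'p1111p': N↓-sim [28, 24, 19, 13, 10, 5, 2] end={s0,s3} ∉↓L; 6/6 del acc.
'p11111': run [28, 24, 19, 13, 10, 5, 3] end={s0,s3,s36} — reject; 6/6 single-dels accept.
'1p11p1': |S_i|=[28, 26, 20, 15, 11, 3, 2] end={s0,s3} — reject; 6/6 single-dels accept.
'11pp11': |S_i|=[28, 26, 21, 13, 6, 3, 2] end={s0,s3} ∉↓L; 6/6 deletions ∈↓L.
5 obstructions.
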